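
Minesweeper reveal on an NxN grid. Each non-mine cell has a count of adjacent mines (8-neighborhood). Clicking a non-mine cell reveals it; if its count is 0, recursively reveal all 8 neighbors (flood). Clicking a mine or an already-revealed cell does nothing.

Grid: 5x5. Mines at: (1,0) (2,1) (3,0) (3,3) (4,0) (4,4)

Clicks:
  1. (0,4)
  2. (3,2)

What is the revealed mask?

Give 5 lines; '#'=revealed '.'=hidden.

Answer: .####
.####
..###
..#..
.....

Derivation:
Click 1 (0,4) count=0: revealed 11 new [(0,1) (0,2) (0,3) (0,4) (1,1) (1,2) (1,3) (1,4) (2,2) (2,3) (2,4)] -> total=11
Click 2 (3,2) count=2: revealed 1 new [(3,2)] -> total=12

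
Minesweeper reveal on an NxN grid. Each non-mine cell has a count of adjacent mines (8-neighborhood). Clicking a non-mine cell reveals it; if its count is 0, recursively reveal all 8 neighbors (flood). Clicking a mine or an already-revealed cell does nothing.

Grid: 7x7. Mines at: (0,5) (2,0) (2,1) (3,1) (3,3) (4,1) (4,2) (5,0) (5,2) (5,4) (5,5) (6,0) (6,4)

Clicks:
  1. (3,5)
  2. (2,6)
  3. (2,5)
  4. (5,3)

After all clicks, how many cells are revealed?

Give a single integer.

Click 1 (3,5) count=0: revealed 12 new [(1,4) (1,5) (1,6) (2,4) (2,5) (2,6) (3,4) (3,5) (3,6) (4,4) (4,5) (4,6)] -> total=12
Click 2 (2,6) count=0: revealed 0 new [(none)] -> total=12
Click 3 (2,5) count=0: revealed 0 new [(none)] -> total=12
Click 4 (5,3) count=4: revealed 1 new [(5,3)] -> total=13

Answer: 13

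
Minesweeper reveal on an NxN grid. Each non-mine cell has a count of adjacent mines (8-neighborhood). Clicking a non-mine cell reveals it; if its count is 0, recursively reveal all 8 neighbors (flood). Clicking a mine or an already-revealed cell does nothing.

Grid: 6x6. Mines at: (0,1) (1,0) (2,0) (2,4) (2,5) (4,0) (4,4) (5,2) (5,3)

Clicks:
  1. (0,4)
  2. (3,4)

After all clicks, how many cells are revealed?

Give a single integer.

Answer: 9

Derivation:
Click 1 (0,4) count=0: revealed 8 new [(0,2) (0,3) (0,4) (0,5) (1,2) (1,3) (1,4) (1,5)] -> total=8
Click 2 (3,4) count=3: revealed 1 new [(3,4)] -> total=9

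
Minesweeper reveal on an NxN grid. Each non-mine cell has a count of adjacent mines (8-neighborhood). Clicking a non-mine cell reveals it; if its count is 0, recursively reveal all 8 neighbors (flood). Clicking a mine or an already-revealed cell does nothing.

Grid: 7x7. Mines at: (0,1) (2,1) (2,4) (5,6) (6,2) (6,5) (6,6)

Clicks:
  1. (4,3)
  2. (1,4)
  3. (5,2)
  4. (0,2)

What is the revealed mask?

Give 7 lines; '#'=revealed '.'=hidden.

Click 1 (4,3) count=0: revealed 20 new [(3,0) (3,1) (3,2) (3,3) (3,4) (3,5) (4,0) (4,1) (4,2) (4,3) (4,4) (4,5) (5,0) (5,1) (5,2) (5,3) (5,4) (5,5) (6,0) (6,1)] -> total=20
Click 2 (1,4) count=1: revealed 1 new [(1,4)] -> total=21
Click 3 (5,2) count=1: revealed 0 new [(none)] -> total=21
Click 4 (0,2) count=1: revealed 1 new [(0,2)] -> total=22

Answer: ..#....
....#..
.......
######.
######.
######.
##.....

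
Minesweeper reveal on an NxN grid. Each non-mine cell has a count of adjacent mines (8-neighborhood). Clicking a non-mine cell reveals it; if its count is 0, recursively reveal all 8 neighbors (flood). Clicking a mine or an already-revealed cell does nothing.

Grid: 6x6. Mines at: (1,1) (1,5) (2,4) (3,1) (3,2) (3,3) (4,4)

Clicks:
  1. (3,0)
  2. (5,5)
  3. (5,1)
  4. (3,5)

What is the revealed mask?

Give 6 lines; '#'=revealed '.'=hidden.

Click 1 (3,0) count=1: revealed 1 new [(3,0)] -> total=1
Click 2 (5,5) count=1: revealed 1 new [(5,5)] -> total=2
Click 3 (5,1) count=0: revealed 8 new [(4,0) (4,1) (4,2) (4,3) (5,0) (5,1) (5,2) (5,3)] -> total=10
Click 4 (3,5) count=2: revealed 1 new [(3,5)] -> total=11

Answer: ......
......
......
#....#
####..
####.#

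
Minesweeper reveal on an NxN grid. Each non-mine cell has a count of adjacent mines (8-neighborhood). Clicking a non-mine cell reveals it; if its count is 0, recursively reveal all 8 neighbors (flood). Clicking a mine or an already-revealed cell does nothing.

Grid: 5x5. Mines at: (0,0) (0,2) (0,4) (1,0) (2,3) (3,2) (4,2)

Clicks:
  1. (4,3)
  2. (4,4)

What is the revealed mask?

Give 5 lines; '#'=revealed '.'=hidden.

Answer: .....
.....
.....
...##
...##

Derivation:
Click 1 (4,3) count=2: revealed 1 new [(4,3)] -> total=1
Click 2 (4,4) count=0: revealed 3 new [(3,3) (3,4) (4,4)] -> total=4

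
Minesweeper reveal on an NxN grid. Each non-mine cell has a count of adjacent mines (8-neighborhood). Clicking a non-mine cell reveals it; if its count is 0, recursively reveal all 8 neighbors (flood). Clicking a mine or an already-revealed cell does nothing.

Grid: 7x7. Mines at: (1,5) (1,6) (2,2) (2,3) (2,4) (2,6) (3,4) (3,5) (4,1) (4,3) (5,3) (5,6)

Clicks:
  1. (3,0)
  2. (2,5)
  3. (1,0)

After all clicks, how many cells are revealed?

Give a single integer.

Click 1 (3,0) count=1: revealed 1 new [(3,0)] -> total=1
Click 2 (2,5) count=6: revealed 1 new [(2,5)] -> total=2
Click 3 (1,0) count=0: revealed 13 new [(0,0) (0,1) (0,2) (0,3) (0,4) (1,0) (1,1) (1,2) (1,3) (1,4) (2,0) (2,1) (3,1)] -> total=15

Answer: 15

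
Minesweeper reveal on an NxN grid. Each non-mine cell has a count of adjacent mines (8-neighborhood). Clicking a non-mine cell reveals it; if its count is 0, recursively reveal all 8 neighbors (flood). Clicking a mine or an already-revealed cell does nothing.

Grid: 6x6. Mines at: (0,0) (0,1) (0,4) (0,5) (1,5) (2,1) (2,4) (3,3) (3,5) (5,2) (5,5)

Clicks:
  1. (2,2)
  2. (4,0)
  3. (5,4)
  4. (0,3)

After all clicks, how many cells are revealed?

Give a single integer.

Click 1 (2,2) count=2: revealed 1 new [(2,2)] -> total=1
Click 2 (4,0) count=0: revealed 6 new [(3,0) (3,1) (4,0) (4,1) (5,0) (5,1)] -> total=7
Click 3 (5,4) count=1: revealed 1 new [(5,4)] -> total=8
Click 4 (0,3) count=1: revealed 1 new [(0,3)] -> total=9

Answer: 9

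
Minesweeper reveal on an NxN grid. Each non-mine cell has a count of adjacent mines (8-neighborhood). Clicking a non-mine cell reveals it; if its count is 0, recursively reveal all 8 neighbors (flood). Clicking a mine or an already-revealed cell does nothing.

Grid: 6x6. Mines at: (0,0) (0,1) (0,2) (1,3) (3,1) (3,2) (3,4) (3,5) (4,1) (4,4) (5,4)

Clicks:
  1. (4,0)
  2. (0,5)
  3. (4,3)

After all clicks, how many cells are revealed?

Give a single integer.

Click 1 (4,0) count=2: revealed 1 new [(4,0)] -> total=1
Click 2 (0,5) count=0: revealed 6 new [(0,4) (0,5) (1,4) (1,5) (2,4) (2,5)] -> total=7
Click 3 (4,3) count=4: revealed 1 new [(4,3)] -> total=8

Answer: 8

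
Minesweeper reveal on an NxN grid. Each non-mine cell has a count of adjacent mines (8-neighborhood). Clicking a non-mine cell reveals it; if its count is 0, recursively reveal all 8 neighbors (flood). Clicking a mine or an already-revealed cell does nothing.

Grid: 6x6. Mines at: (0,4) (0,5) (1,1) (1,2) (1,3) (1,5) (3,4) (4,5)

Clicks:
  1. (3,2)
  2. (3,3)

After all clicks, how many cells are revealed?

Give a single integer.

Click 1 (3,2) count=0: revealed 18 new [(2,0) (2,1) (2,2) (2,3) (3,0) (3,1) (3,2) (3,3) (4,0) (4,1) (4,2) (4,3) (4,4) (5,0) (5,1) (5,2) (5,3) (5,4)] -> total=18
Click 2 (3,3) count=1: revealed 0 new [(none)] -> total=18

Answer: 18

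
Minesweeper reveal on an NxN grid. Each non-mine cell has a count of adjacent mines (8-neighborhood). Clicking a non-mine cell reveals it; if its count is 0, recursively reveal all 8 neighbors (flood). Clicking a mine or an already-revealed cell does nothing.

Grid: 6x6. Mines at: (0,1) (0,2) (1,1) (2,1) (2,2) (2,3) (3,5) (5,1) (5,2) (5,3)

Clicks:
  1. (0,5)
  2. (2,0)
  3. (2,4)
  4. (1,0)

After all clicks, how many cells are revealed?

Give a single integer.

Answer: 10

Derivation:
Click 1 (0,5) count=0: revealed 8 new [(0,3) (0,4) (0,5) (1,3) (1,4) (1,5) (2,4) (2,5)] -> total=8
Click 2 (2,0) count=2: revealed 1 new [(2,0)] -> total=9
Click 3 (2,4) count=2: revealed 0 new [(none)] -> total=9
Click 4 (1,0) count=3: revealed 1 new [(1,0)] -> total=10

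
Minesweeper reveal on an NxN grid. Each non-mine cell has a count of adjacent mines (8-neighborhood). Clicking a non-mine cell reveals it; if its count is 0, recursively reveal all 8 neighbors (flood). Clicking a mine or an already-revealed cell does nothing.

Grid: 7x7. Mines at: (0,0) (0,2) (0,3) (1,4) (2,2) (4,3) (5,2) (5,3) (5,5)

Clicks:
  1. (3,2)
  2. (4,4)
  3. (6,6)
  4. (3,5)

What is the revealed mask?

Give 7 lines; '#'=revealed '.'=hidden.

Answer: .....##
.....##
....###
..#.###
....###
.......
......#

Derivation:
Click 1 (3,2) count=2: revealed 1 new [(3,2)] -> total=1
Click 2 (4,4) count=3: revealed 1 new [(4,4)] -> total=2
Click 3 (6,6) count=1: revealed 1 new [(6,6)] -> total=3
Click 4 (3,5) count=0: revealed 12 new [(0,5) (0,6) (1,5) (1,6) (2,4) (2,5) (2,6) (3,4) (3,5) (3,6) (4,5) (4,6)] -> total=15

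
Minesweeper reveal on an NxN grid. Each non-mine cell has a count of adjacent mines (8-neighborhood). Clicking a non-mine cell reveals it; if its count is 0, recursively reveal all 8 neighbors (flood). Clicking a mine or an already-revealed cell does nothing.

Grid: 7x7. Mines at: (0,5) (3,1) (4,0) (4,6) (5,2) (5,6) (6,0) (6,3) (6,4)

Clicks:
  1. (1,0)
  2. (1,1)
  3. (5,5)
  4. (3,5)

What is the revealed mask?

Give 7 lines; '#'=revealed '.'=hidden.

Click 1 (1,0) count=0: revealed 31 new [(0,0) (0,1) (0,2) (0,3) (0,4) (1,0) (1,1) (1,2) (1,3) (1,4) (1,5) (1,6) (2,0) (2,1) (2,2) (2,3) (2,4) (2,5) (2,6) (3,2) (3,3) (3,4) (3,5) (3,6) (4,2) (4,3) (4,4) (4,5) (5,3) (5,4) (5,5)] -> total=31
Click 2 (1,1) count=0: revealed 0 new [(none)] -> total=31
Click 3 (5,5) count=3: revealed 0 new [(none)] -> total=31
Click 4 (3,5) count=1: revealed 0 new [(none)] -> total=31

Answer: #####..
#######
#######
..#####
..####.
...###.
.......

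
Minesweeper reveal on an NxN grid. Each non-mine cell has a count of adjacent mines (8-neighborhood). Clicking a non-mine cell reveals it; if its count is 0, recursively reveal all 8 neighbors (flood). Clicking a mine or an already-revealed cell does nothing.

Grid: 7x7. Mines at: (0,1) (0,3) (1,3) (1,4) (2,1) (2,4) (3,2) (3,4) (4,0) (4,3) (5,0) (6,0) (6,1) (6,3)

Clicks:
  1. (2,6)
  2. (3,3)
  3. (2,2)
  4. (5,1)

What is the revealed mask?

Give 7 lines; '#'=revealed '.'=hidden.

Answer: .....##
.....##
..#..##
...#.##
....###
.#..###
....###

Derivation:
Click 1 (2,6) count=0: revealed 17 new [(0,5) (0,6) (1,5) (1,6) (2,5) (2,6) (3,5) (3,6) (4,4) (4,5) (4,6) (5,4) (5,5) (5,6) (6,4) (6,5) (6,6)] -> total=17
Click 2 (3,3) count=4: revealed 1 new [(3,3)] -> total=18
Click 3 (2,2) count=3: revealed 1 new [(2,2)] -> total=19
Click 4 (5,1) count=4: revealed 1 new [(5,1)] -> total=20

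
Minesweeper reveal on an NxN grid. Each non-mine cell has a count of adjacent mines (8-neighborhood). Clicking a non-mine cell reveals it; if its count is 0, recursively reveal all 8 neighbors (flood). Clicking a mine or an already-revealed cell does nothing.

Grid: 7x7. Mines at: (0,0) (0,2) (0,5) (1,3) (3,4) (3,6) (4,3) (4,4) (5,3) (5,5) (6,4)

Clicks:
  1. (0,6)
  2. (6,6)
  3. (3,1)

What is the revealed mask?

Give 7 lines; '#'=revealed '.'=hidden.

Answer: ......#
###....
###....
###....
###....
###....
###...#

Derivation:
Click 1 (0,6) count=1: revealed 1 new [(0,6)] -> total=1
Click 2 (6,6) count=1: revealed 1 new [(6,6)] -> total=2
Click 3 (3,1) count=0: revealed 18 new [(1,0) (1,1) (1,2) (2,0) (2,1) (2,2) (3,0) (3,1) (3,2) (4,0) (4,1) (4,2) (5,0) (5,1) (5,2) (6,0) (6,1) (6,2)] -> total=20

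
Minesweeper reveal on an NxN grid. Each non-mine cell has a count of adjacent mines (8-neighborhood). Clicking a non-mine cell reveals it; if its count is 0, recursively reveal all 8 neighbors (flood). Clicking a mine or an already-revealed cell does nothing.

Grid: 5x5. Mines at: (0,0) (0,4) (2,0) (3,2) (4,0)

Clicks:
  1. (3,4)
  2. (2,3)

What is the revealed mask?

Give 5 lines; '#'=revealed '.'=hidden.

Answer: .....
...##
...##
...##
...##

Derivation:
Click 1 (3,4) count=0: revealed 8 new [(1,3) (1,4) (2,3) (2,4) (3,3) (3,4) (4,3) (4,4)] -> total=8
Click 2 (2,3) count=1: revealed 0 new [(none)] -> total=8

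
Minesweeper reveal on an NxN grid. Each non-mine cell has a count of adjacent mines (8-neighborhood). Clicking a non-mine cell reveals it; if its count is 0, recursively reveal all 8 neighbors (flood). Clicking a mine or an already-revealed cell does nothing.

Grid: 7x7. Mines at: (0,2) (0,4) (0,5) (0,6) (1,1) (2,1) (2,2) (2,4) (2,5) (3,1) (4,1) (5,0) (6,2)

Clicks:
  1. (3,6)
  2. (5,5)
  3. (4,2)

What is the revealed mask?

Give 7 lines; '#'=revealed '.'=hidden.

Click 1 (3,6) count=1: revealed 1 new [(3,6)] -> total=1
Click 2 (5,5) count=0: revealed 18 new [(3,2) (3,3) (3,4) (3,5) (4,2) (4,3) (4,4) (4,5) (4,6) (5,2) (5,3) (5,4) (5,5) (5,6) (6,3) (6,4) (6,5) (6,6)] -> total=19
Click 3 (4,2) count=2: revealed 0 new [(none)] -> total=19

Answer: .......
.......
.......
..#####
..#####
..#####
...####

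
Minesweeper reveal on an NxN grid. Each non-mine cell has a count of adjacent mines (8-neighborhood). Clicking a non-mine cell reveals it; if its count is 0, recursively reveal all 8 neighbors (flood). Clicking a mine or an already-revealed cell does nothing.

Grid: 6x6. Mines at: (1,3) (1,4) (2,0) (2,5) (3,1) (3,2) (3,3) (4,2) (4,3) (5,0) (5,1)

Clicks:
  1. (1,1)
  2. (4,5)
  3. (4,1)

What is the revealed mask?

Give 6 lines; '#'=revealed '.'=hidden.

Answer: ......
.#....
......
....##
.#..##
....##

Derivation:
Click 1 (1,1) count=1: revealed 1 new [(1,1)] -> total=1
Click 2 (4,5) count=0: revealed 6 new [(3,4) (3,5) (4,4) (4,5) (5,4) (5,5)] -> total=7
Click 3 (4,1) count=5: revealed 1 new [(4,1)] -> total=8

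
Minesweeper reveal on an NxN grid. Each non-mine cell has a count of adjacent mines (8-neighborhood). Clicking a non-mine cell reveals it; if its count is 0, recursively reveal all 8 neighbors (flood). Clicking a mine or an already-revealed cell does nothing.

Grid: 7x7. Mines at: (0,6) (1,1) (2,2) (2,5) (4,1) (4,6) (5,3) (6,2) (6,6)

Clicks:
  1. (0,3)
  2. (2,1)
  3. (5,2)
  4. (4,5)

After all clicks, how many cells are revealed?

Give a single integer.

Click 1 (0,3) count=0: revealed 8 new [(0,2) (0,3) (0,4) (0,5) (1,2) (1,3) (1,4) (1,5)] -> total=8
Click 2 (2,1) count=2: revealed 1 new [(2,1)] -> total=9
Click 3 (5,2) count=3: revealed 1 new [(5,2)] -> total=10
Click 4 (4,5) count=1: revealed 1 new [(4,5)] -> total=11

Answer: 11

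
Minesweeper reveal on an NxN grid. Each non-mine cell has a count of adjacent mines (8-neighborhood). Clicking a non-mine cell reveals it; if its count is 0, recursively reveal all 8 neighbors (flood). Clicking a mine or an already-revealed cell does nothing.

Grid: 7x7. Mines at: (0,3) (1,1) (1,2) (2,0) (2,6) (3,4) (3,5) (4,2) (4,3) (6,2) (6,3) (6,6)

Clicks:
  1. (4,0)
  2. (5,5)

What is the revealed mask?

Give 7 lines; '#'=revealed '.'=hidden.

Answer: .......
.......
.......
##.....
##.....
##...#.
##.....

Derivation:
Click 1 (4,0) count=0: revealed 8 new [(3,0) (3,1) (4,0) (4,1) (5,0) (5,1) (6,0) (6,1)] -> total=8
Click 2 (5,5) count=1: revealed 1 new [(5,5)] -> total=9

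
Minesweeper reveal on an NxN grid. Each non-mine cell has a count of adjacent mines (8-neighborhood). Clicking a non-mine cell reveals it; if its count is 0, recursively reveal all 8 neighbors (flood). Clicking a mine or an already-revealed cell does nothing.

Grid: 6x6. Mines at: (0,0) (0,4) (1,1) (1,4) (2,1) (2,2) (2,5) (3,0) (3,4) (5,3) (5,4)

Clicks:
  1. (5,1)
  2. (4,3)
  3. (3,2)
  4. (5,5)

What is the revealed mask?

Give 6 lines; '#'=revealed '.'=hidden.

Click 1 (5,1) count=0: revealed 6 new [(4,0) (4,1) (4,2) (5,0) (5,1) (5,2)] -> total=6
Click 2 (4,3) count=3: revealed 1 new [(4,3)] -> total=7
Click 3 (3,2) count=2: revealed 1 new [(3,2)] -> total=8
Click 4 (5,5) count=1: revealed 1 new [(5,5)] -> total=9

Answer: ......
......
......
..#...
####..
###..#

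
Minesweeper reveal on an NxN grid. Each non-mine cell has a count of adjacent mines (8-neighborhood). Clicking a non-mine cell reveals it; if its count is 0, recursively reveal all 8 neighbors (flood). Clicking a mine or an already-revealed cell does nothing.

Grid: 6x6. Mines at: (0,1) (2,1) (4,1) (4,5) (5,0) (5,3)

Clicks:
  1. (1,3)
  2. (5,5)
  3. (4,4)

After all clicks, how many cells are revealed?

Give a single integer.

Answer: 20

Derivation:
Click 1 (1,3) count=0: revealed 19 new [(0,2) (0,3) (0,4) (0,5) (1,2) (1,3) (1,4) (1,5) (2,2) (2,3) (2,4) (2,5) (3,2) (3,3) (3,4) (3,5) (4,2) (4,3) (4,4)] -> total=19
Click 2 (5,5) count=1: revealed 1 new [(5,5)] -> total=20
Click 3 (4,4) count=2: revealed 0 new [(none)] -> total=20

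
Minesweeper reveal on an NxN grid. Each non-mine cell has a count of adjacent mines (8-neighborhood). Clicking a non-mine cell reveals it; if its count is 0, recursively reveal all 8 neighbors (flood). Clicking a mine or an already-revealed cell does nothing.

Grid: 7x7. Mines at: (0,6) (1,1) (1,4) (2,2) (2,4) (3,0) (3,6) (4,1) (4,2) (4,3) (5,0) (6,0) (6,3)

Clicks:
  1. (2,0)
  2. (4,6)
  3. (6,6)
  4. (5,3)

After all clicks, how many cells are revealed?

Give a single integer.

Click 1 (2,0) count=2: revealed 1 new [(2,0)] -> total=1
Click 2 (4,6) count=1: revealed 1 new [(4,6)] -> total=2
Click 3 (6,6) count=0: revealed 8 new [(4,4) (4,5) (5,4) (5,5) (5,6) (6,4) (6,5) (6,6)] -> total=10
Click 4 (5,3) count=3: revealed 1 new [(5,3)] -> total=11

Answer: 11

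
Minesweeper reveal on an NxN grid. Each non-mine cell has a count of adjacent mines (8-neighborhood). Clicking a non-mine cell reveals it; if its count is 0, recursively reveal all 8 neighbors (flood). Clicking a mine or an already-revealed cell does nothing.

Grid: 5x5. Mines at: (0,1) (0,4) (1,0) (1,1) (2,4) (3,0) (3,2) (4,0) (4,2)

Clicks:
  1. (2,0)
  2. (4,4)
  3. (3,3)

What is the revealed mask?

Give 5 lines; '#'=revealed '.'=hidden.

Click 1 (2,0) count=3: revealed 1 new [(2,0)] -> total=1
Click 2 (4,4) count=0: revealed 4 new [(3,3) (3,4) (4,3) (4,4)] -> total=5
Click 3 (3,3) count=3: revealed 0 new [(none)] -> total=5

Answer: .....
.....
#....
...##
...##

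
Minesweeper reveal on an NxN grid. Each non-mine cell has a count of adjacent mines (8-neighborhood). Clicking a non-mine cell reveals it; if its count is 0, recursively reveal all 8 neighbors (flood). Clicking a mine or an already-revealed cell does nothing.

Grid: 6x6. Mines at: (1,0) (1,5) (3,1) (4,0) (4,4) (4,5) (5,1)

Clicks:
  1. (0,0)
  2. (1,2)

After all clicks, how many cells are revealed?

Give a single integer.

Answer: 16

Derivation:
Click 1 (0,0) count=1: revealed 1 new [(0,0)] -> total=1
Click 2 (1,2) count=0: revealed 15 new [(0,1) (0,2) (0,3) (0,4) (1,1) (1,2) (1,3) (1,4) (2,1) (2,2) (2,3) (2,4) (3,2) (3,3) (3,4)] -> total=16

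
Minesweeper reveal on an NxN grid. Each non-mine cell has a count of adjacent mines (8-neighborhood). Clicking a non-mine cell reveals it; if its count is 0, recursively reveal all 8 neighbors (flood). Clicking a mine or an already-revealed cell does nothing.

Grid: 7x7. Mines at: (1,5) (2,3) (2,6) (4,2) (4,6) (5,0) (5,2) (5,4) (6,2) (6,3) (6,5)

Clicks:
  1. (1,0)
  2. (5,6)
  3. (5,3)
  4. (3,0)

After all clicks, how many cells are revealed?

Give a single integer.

Click 1 (1,0) count=0: revealed 18 new [(0,0) (0,1) (0,2) (0,3) (0,4) (1,0) (1,1) (1,2) (1,3) (1,4) (2,0) (2,1) (2,2) (3,0) (3,1) (3,2) (4,0) (4,1)] -> total=18
Click 2 (5,6) count=2: revealed 1 new [(5,6)] -> total=19
Click 3 (5,3) count=5: revealed 1 new [(5,3)] -> total=20
Click 4 (3,0) count=0: revealed 0 new [(none)] -> total=20

Answer: 20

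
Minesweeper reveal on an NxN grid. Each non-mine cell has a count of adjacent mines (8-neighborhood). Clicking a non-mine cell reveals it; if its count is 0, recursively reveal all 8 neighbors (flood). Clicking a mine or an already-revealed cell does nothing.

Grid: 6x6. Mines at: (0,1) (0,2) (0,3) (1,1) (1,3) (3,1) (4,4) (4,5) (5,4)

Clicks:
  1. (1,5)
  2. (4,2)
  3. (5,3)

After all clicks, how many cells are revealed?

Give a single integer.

Click 1 (1,5) count=0: revealed 8 new [(0,4) (0,5) (1,4) (1,5) (2,4) (2,5) (3,4) (3,5)] -> total=8
Click 2 (4,2) count=1: revealed 1 new [(4,2)] -> total=9
Click 3 (5,3) count=2: revealed 1 new [(5,3)] -> total=10

Answer: 10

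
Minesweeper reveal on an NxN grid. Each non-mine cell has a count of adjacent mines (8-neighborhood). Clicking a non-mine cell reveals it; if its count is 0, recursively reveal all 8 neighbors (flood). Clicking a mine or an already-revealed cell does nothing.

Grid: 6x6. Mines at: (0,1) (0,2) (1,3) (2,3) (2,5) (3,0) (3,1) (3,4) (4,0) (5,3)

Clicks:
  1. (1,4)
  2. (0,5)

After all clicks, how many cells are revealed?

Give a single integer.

Answer: 4

Derivation:
Click 1 (1,4) count=3: revealed 1 new [(1,4)] -> total=1
Click 2 (0,5) count=0: revealed 3 new [(0,4) (0,5) (1,5)] -> total=4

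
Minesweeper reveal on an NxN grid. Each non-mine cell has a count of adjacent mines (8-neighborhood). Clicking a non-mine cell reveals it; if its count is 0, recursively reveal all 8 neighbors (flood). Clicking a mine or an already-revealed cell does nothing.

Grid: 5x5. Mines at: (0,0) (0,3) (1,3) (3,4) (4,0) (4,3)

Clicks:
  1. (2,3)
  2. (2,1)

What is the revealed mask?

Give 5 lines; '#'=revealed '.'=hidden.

Click 1 (2,3) count=2: revealed 1 new [(2,3)] -> total=1
Click 2 (2,1) count=0: revealed 9 new [(1,0) (1,1) (1,2) (2,0) (2,1) (2,2) (3,0) (3,1) (3,2)] -> total=10

Answer: .....
###..
####.
###..
.....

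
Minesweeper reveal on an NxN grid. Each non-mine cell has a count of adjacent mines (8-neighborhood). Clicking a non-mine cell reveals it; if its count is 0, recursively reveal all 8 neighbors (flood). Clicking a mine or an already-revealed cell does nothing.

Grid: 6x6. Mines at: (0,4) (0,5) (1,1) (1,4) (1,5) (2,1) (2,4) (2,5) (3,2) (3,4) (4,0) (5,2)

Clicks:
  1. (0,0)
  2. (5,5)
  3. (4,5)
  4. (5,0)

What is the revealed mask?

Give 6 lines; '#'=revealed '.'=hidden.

Click 1 (0,0) count=1: revealed 1 new [(0,0)] -> total=1
Click 2 (5,5) count=0: revealed 6 new [(4,3) (4,4) (4,5) (5,3) (5,4) (5,5)] -> total=7
Click 3 (4,5) count=1: revealed 0 new [(none)] -> total=7
Click 4 (5,0) count=1: revealed 1 new [(5,0)] -> total=8

Answer: #.....
......
......
......
...###
#..###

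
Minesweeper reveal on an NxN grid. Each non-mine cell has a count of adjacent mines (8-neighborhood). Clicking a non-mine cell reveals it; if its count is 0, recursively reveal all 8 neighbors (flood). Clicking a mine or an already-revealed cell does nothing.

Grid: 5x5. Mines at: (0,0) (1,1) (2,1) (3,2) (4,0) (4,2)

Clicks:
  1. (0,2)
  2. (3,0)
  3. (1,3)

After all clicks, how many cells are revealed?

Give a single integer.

Answer: 14

Derivation:
Click 1 (0,2) count=1: revealed 1 new [(0,2)] -> total=1
Click 2 (3,0) count=2: revealed 1 new [(3,0)] -> total=2
Click 3 (1,3) count=0: revealed 12 new [(0,3) (0,4) (1,2) (1,3) (1,4) (2,2) (2,3) (2,4) (3,3) (3,4) (4,3) (4,4)] -> total=14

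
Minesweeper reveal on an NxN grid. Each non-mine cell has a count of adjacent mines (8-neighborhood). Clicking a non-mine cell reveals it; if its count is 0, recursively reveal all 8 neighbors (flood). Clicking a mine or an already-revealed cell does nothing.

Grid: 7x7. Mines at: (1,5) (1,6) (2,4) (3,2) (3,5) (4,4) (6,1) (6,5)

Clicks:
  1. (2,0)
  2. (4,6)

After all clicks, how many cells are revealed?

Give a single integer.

Click 1 (2,0) count=0: revealed 20 new [(0,0) (0,1) (0,2) (0,3) (0,4) (1,0) (1,1) (1,2) (1,3) (1,4) (2,0) (2,1) (2,2) (2,3) (3,0) (3,1) (4,0) (4,1) (5,0) (5,1)] -> total=20
Click 2 (4,6) count=1: revealed 1 new [(4,6)] -> total=21

Answer: 21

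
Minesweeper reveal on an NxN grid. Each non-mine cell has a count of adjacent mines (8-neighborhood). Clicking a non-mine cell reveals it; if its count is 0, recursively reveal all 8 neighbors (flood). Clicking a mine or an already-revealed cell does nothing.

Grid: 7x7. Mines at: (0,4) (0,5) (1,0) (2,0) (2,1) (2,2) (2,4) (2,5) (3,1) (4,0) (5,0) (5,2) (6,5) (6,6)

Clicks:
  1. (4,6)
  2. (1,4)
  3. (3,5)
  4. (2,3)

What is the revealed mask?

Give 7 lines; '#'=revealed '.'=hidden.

Click 1 (4,6) count=0: revealed 12 new [(3,3) (3,4) (3,5) (3,6) (4,3) (4,4) (4,5) (4,6) (5,3) (5,4) (5,5) (5,6)] -> total=12
Click 2 (1,4) count=4: revealed 1 new [(1,4)] -> total=13
Click 3 (3,5) count=2: revealed 0 new [(none)] -> total=13
Click 4 (2,3) count=2: revealed 1 new [(2,3)] -> total=14

Answer: .......
....#..
...#...
...####
...####
...####
.......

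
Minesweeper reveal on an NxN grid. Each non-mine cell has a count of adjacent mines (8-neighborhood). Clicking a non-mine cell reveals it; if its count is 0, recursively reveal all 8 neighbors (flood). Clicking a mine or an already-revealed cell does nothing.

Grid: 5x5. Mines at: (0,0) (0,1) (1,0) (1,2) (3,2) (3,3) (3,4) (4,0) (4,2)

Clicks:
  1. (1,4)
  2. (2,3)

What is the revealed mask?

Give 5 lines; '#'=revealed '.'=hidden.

Answer: ...##
...##
...##
.....
.....

Derivation:
Click 1 (1,4) count=0: revealed 6 new [(0,3) (0,4) (1,3) (1,4) (2,3) (2,4)] -> total=6
Click 2 (2,3) count=4: revealed 0 new [(none)] -> total=6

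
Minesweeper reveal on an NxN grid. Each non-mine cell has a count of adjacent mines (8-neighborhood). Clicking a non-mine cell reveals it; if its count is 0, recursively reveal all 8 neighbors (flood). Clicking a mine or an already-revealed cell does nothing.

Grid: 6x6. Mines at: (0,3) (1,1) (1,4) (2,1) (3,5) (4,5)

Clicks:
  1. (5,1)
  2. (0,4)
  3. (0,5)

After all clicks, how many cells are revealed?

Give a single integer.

Click 1 (5,1) count=0: revealed 18 new [(2,2) (2,3) (2,4) (3,0) (3,1) (3,2) (3,3) (3,4) (4,0) (4,1) (4,2) (4,3) (4,4) (5,0) (5,1) (5,2) (5,3) (5,4)] -> total=18
Click 2 (0,4) count=2: revealed 1 new [(0,4)] -> total=19
Click 3 (0,5) count=1: revealed 1 new [(0,5)] -> total=20

Answer: 20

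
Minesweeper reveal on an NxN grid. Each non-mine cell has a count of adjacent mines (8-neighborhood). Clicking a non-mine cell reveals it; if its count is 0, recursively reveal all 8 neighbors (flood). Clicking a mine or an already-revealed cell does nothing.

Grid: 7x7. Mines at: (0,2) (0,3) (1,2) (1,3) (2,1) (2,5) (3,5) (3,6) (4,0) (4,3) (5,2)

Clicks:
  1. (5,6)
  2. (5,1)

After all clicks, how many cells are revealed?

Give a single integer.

Answer: 12

Derivation:
Click 1 (5,6) count=0: revealed 11 new [(4,4) (4,5) (4,6) (5,3) (5,4) (5,5) (5,6) (6,3) (6,4) (6,5) (6,6)] -> total=11
Click 2 (5,1) count=2: revealed 1 new [(5,1)] -> total=12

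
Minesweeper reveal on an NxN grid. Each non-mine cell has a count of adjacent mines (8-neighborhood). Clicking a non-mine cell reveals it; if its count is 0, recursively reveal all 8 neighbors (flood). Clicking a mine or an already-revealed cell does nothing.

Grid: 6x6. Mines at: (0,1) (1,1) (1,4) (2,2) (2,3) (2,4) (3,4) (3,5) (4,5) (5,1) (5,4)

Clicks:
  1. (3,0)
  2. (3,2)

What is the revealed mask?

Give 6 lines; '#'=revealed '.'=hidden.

Answer: ......
......
##....
###...
##....
......

Derivation:
Click 1 (3,0) count=0: revealed 6 new [(2,0) (2,1) (3,0) (3,1) (4,0) (4,1)] -> total=6
Click 2 (3,2) count=2: revealed 1 new [(3,2)] -> total=7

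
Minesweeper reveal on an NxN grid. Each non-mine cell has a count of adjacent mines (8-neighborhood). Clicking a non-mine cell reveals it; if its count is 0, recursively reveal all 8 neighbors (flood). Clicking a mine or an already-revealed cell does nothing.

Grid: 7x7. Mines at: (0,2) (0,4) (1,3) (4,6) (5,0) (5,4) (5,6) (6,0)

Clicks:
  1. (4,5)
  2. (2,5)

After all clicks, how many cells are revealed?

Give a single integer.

Click 1 (4,5) count=3: revealed 1 new [(4,5)] -> total=1
Click 2 (2,5) count=0: revealed 35 new [(0,0) (0,1) (0,5) (0,6) (1,0) (1,1) (1,2) (1,4) (1,5) (1,6) (2,0) (2,1) (2,2) (2,3) (2,4) (2,5) (2,6) (3,0) (3,1) (3,2) (3,3) (3,4) (3,5) (3,6) (4,0) (4,1) (4,2) (4,3) (4,4) (5,1) (5,2) (5,3) (6,1) (6,2) (6,3)] -> total=36

Answer: 36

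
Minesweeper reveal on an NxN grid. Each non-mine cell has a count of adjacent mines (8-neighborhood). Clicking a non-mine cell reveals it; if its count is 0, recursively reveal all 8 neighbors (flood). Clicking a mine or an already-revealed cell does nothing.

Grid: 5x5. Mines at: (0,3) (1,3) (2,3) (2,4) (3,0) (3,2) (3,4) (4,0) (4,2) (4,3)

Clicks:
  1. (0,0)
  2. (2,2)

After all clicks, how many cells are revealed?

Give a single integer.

Answer: 9

Derivation:
Click 1 (0,0) count=0: revealed 9 new [(0,0) (0,1) (0,2) (1,0) (1,1) (1,2) (2,0) (2,1) (2,2)] -> total=9
Click 2 (2,2) count=3: revealed 0 new [(none)] -> total=9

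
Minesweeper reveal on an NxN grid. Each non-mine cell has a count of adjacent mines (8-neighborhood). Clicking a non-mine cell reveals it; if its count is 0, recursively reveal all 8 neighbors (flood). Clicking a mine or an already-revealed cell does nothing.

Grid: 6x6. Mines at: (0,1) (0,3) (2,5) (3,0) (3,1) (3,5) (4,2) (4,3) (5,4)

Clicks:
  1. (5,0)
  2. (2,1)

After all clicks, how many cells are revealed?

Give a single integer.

Click 1 (5,0) count=0: revealed 4 new [(4,0) (4,1) (5,0) (5,1)] -> total=4
Click 2 (2,1) count=2: revealed 1 new [(2,1)] -> total=5

Answer: 5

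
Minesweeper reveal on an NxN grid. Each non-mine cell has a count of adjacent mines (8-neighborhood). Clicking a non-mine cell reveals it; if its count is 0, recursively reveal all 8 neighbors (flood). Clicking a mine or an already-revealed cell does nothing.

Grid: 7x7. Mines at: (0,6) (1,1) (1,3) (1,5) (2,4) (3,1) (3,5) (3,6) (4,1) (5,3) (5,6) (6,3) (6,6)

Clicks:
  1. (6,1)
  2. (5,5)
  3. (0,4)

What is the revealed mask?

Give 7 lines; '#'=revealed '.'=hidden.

Answer: ....#..
.......
.......
.......
.......
###..#.
###....

Derivation:
Click 1 (6,1) count=0: revealed 6 new [(5,0) (5,1) (5,2) (6,0) (6,1) (6,2)] -> total=6
Click 2 (5,5) count=2: revealed 1 new [(5,5)] -> total=7
Click 3 (0,4) count=2: revealed 1 new [(0,4)] -> total=8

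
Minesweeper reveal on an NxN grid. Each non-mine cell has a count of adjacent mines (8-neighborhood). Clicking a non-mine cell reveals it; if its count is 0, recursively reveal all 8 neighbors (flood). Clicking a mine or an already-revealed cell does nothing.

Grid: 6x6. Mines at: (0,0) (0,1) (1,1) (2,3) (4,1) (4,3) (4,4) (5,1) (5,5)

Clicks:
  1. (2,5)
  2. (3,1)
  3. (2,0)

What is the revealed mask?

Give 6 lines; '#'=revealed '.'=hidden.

Answer: ..####
..####
#...##
.#..##
......
......

Derivation:
Click 1 (2,5) count=0: revealed 12 new [(0,2) (0,3) (0,4) (0,5) (1,2) (1,3) (1,4) (1,5) (2,4) (2,5) (3,4) (3,5)] -> total=12
Click 2 (3,1) count=1: revealed 1 new [(3,1)] -> total=13
Click 3 (2,0) count=1: revealed 1 new [(2,0)] -> total=14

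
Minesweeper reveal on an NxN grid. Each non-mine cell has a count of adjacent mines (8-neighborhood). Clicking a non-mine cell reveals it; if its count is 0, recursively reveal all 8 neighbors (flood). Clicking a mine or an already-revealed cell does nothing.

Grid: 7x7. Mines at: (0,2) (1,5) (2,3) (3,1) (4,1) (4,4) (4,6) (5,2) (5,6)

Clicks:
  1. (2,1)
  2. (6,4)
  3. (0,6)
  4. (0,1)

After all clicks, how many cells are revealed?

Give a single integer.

Click 1 (2,1) count=1: revealed 1 new [(2,1)] -> total=1
Click 2 (6,4) count=0: revealed 6 new [(5,3) (5,4) (5,5) (6,3) (6,4) (6,5)] -> total=7
Click 3 (0,6) count=1: revealed 1 new [(0,6)] -> total=8
Click 4 (0,1) count=1: revealed 1 new [(0,1)] -> total=9

Answer: 9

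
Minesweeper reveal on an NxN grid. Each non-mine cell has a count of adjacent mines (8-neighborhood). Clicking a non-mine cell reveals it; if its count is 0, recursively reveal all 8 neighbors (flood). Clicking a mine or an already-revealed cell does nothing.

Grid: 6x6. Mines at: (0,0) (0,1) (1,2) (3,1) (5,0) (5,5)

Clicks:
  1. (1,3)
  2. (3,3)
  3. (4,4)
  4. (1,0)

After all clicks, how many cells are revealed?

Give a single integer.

Click 1 (1,3) count=1: revealed 1 new [(1,3)] -> total=1
Click 2 (3,3) count=0: revealed 22 new [(0,3) (0,4) (0,5) (1,4) (1,5) (2,2) (2,3) (2,4) (2,5) (3,2) (3,3) (3,4) (3,5) (4,1) (4,2) (4,3) (4,4) (4,5) (5,1) (5,2) (5,3) (5,4)] -> total=23
Click 3 (4,4) count=1: revealed 0 new [(none)] -> total=23
Click 4 (1,0) count=2: revealed 1 new [(1,0)] -> total=24

Answer: 24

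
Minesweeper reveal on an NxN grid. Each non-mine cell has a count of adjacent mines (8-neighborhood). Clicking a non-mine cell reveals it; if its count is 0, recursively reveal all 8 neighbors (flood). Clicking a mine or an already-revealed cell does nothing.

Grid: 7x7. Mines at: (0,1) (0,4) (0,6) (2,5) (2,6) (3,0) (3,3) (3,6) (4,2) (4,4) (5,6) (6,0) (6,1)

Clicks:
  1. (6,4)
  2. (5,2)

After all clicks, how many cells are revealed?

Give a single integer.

Answer: 8

Derivation:
Click 1 (6,4) count=0: revealed 8 new [(5,2) (5,3) (5,4) (5,5) (6,2) (6,3) (6,4) (6,5)] -> total=8
Click 2 (5,2) count=2: revealed 0 new [(none)] -> total=8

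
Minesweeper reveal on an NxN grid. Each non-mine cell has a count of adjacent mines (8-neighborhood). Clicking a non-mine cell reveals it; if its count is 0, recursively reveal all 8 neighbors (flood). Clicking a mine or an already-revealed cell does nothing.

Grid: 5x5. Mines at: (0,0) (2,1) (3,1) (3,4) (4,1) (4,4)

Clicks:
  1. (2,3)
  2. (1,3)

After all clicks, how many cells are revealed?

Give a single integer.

Click 1 (2,3) count=1: revealed 1 new [(2,3)] -> total=1
Click 2 (1,3) count=0: revealed 10 new [(0,1) (0,2) (0,3) (0,4) (1,1) (1,2) (1,3) (1,4) (2,2) (2,4)] -> total=11

Answer: 11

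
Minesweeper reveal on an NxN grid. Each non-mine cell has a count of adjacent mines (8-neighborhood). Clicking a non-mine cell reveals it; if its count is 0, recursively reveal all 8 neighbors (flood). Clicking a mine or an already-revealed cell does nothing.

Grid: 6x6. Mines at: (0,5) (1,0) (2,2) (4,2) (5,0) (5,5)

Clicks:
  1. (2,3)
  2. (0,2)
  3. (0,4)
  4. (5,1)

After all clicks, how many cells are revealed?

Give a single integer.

Answer: 10

Derivation:
Click 1 (2,3) count=1: revealed 1 new [(2,3)] -> total=1
Click 2 (0,2) count=0: revealed 8 new [(0,1) (0,2) (0,3) (0,4) (1,1) (1,2) (1,3) (1,4)] -> total=9
Click 3 (0,4) count=1: revealed 0 new [(none)] -> total=9
Click 4 (5,1) count=2: revealed 1 new [(5,1)] -> total=10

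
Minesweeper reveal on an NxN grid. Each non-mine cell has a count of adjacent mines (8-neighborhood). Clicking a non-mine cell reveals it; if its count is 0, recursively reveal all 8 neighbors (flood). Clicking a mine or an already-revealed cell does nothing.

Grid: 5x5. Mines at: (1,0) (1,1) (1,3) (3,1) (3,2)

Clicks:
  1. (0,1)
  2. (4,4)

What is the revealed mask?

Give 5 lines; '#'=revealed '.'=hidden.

Click 1 (0,1) count=2: revealed 1 new [(0,1)] -> total=1
Click 2 (4,4) count=0: revealed 6 new [(2,3) (2,4) (3,3) (3,4) (4,3) (4,4)] -> total=7

Answer: .#...
.....
...##
...##
...##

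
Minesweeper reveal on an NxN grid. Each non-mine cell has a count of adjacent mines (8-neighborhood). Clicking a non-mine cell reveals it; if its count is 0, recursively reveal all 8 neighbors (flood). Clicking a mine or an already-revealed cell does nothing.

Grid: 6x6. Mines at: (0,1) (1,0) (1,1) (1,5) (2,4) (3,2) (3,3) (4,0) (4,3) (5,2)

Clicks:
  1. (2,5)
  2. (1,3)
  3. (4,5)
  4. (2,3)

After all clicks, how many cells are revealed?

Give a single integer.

Answer: 9

Derivation:
Click 1 (2,5) count=2: revealed 1 new [(2,5)] -> total=1
Click 2 (1,3) count=1: revealed 1 new [(1,3)] -> total=2
Click 3 (4,5) count=0: revealed 6 new [(3,4) (3,5) (4,4) (4,5) (5,4) (5,5)] -> total=8
Click 4 (2,3) count=3: revealed 1 new [(2,3)] -> total=9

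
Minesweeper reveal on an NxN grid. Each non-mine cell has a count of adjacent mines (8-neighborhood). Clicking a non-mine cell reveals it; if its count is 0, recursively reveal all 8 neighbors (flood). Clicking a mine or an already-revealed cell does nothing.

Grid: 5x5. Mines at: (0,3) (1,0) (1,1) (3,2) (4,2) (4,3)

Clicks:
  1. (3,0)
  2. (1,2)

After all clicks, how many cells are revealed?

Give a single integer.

Answer: 7

Derivation:
Click 1 (3,0) count=0: revealed 6 new [(2,0) (2,1) (3,0) (3,1) (4,0) (4,1)] -> total=6
Click 2 (1,2) count=2: revealed 1 new [(1,2)] -> total=7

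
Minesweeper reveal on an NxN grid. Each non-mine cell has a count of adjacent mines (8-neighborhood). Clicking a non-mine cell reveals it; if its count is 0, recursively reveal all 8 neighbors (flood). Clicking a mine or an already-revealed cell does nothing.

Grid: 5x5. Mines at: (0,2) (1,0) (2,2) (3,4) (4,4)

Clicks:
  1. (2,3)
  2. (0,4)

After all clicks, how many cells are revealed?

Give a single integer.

Click 1 (2,3) count=2: revealed 1 new [(2,3)] -> total=1
Click 2 (0,4) count=0: revealed 5 new [(0,3) (0,4) (1,3) (1,4) (2,4)] -> total=6

Answer: 6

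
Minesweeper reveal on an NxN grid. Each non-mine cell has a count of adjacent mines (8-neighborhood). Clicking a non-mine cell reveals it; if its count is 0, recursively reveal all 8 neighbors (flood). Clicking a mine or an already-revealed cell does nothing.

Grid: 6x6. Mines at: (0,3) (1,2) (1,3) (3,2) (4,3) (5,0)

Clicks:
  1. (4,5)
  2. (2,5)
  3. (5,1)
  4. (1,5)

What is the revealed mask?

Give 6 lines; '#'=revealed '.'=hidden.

Answer: ....##
....##
....##
....##
....##
.#..##

Derivation:
Click 1 (4,5) count=0: revealed 12 new [(0,4) (0,5) (1,4) (1,5) (2,4) (2,5) (3,4) (3,5) (4,4) (4,5) (5,4) (5,5)] -> total=12
Click 2 (2,5) count=0: revealed 0 new [(none)] -> total=12
Click 3 (5,1) count=1: revealed 1 new [(5,1)] -> total=13
Click 4 (1,5) count=0: revealed 0 new [(none)] -> total=13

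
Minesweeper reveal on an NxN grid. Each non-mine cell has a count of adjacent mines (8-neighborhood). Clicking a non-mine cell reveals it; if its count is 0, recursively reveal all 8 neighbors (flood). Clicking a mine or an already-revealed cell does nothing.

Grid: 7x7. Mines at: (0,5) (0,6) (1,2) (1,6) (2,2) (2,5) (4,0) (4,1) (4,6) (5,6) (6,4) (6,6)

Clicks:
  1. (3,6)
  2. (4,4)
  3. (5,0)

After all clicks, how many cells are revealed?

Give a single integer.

Click 1 (3,6) count=2: revealed 1 new [(3,6)] -> total=1
Click 2 (4,4) count=0: revealed 12 new [(3,2) (3,3) (3,4) (3,5) (4,2) (4,3) (4,4) (4,5) (5,2) (5,3) (5,4) (5,5)] -> total=13
Click 3 (5,0) count=2: revealed 1 new [(5,0)] -> total=14

Answer: 14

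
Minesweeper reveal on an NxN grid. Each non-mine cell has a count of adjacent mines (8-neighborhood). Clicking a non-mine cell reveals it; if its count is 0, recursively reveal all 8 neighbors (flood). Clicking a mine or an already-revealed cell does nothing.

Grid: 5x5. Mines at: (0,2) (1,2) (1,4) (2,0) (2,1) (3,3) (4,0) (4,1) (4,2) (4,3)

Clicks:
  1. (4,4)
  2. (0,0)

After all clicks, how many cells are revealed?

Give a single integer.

Click 1 (4,4) count=2: revealed 1 new [(4,4)] -> total=1
Click 2 (0,0) count=0: revealed 4 new [(0,0) (0,1) (1,0) (1,1)] -> total=5

Answer: 5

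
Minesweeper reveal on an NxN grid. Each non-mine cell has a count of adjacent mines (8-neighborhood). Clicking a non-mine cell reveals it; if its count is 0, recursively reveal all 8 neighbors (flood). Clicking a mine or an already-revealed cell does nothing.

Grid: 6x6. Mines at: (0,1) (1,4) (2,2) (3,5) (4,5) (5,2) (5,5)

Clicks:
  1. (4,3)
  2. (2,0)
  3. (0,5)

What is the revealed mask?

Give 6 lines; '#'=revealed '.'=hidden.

Answer: .....#
##....
##....
##....
##.#..
##....

Derivation:
Click 1 (4,3) count=1: revealed 1 new [(4,3)] -> total=1
Click 2 (2,0) count=0: revealed 10 new [(1,0) (1,1) (2,0) (2,1) (3,0) (3,1) (4,0) (4,1) (5,0) (5,1)] -> total=11
Click 3 (0,5) count=1: revealed 1 new [(0,5)] -> total=12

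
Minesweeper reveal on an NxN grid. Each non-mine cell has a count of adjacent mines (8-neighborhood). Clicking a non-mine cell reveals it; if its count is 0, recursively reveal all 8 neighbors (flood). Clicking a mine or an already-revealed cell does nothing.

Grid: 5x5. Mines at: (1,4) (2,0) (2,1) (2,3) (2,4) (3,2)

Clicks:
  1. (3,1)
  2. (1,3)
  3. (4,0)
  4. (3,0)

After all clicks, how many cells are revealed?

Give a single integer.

Click 1 (3,1) count=3: revealed 1 new [(3,1)] -> total=1
Click 2 (1,3) count=3: revealed 1 new [(1,3)] -> total=2
Click 3 (4,0) count=0: revealed 3 new [(3,0) (4,0) (4,1)] -> total=5
Click 4 (3,0) count=2: revealed 0 new [(none)] -> total=5

Answer: 5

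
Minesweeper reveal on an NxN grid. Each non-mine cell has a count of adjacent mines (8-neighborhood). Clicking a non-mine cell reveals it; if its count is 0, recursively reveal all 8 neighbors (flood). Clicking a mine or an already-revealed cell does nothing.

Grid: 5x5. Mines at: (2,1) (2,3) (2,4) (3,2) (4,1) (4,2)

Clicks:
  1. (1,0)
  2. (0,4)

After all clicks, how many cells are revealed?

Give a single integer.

Answer: 10

Derivation:
Click 1 (1,0) count=1: revealed 1 new [(1,0)] -> total=1
Click 2 (0,4) count=0: revealed 9 new [(0,0) (0,1) (0,2) (0,3) (0,4) (1,1) (1,2) (1,3) (1,4)] -> total=10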